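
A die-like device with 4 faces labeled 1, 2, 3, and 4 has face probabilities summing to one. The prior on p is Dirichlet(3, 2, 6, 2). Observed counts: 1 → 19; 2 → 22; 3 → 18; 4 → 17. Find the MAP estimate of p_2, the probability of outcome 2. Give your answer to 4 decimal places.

The posterior is Dirichlet(αᵢ + nᵢ) = Dirichlet(22, 24, 24, 19).
For a Dirichlet(a₁,…,a_K) with all aᵢ > 1, the mode has j-th component (aⱼ − 1)/(Σaᵢ − K).
Here Σaᵢ = 89 and K = 4, so p_2 = (24 − 1)/(89 − 4) = 23/85 ≈ 0.2706.

MAP estimate: 0.2706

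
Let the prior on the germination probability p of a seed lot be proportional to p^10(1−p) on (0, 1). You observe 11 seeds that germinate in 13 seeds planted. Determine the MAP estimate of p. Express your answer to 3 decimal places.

The prior density ∝ p^10(1−p)^1 is the kernel of Beta(11, 2).
Data: 11 successes in 13 trials. The binomial likelihood contributes p^11(1−p)^2, so the posterior is Beta(11+11, 2+2) = Beta(22, 4).
For Beta(a, b) with a, b > 1 the mode is (a−1)/(a+b−2) = 21/24 ≈ 0.875.

p̂_MAP = 0.875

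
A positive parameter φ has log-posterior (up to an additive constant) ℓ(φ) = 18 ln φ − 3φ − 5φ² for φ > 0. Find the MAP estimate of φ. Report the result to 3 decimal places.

ℓ'(φ) = 18/φ − 3 − 10φ. Setting this to zero and multiplying by φ: 10φ² + 3φ − 18 = 0.
φ = (−3 + √(3² + 4·10·18)) / (2·10) = (−3 + √729) / 20 = (−3 + 27)/20 = 6/5.
ℓ''(φ) = −18/φ² − 10 < 0, confirming a maximum.

φ̂_MAP = 1.200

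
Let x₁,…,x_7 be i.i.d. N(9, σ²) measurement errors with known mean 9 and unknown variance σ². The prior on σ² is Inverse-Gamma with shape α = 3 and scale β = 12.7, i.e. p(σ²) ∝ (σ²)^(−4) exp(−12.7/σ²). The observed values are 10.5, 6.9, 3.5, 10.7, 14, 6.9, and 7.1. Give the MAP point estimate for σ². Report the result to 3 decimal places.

σ̂²_MAP = 6.548

Sum of squared deviations about the known mean: SS = (10.5−9)² + (6.9−9)² + (3.5−9)² + (10.7−9)² + (14−9)² + (6.9−9)² + (7.1−9)² = 72.82.
The Normal likelihood contributes (σ²)^(−n/2) exp(−SS/(2σ²)), so the posterior is Inverse-Gamma(α + n/2, β + SS/2) = Inverse-Gamma(6.5, 49.11).
The mode of Inverse-Gamma(a, b) is b/(a+1) = 49.11/7.5 ≈ 6.548.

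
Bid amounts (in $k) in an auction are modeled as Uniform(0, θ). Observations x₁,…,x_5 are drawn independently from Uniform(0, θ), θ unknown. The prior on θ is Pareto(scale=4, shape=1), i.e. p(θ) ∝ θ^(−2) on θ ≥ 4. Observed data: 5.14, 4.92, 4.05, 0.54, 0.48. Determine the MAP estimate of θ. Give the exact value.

The Uniform(0, θ) likelihood is θ^(−n) for θ ≥ max(xᵢ), zero otherwise. Here max(xᵢ) = 5.14.
Posterior ∝ θ^(−2) · θ^(−5) = θ^(−7) on θ ≥ max(4, 5.14) = 5.14.
This density is strictly decreasing in θ, so the posterior mode lies at the lower boundary of the support.

θ̂_MAP = 5.14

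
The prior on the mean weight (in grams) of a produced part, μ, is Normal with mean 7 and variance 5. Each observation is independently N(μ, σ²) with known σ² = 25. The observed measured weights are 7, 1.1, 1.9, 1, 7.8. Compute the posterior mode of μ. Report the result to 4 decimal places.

μ̂_MAP = 5.3800

n = 5; x̄ = (7 + 1.1 + 1.9 + 1 + 7.8)/5 = 18.8/5 = 3.76.
For a Normal prior and Normal likelihood with known variance, the posterior is Normal; its mode equals its mean, the precision-weighted average.
Prior precision 1/σ₀² = 1/5 = 0.2; data precision n/σ² = 5/25 = 0.2.
μ̂ = (0.2·7 + 0.2·3.76) / (0.2 + 0.2) = 2.152/0.4 = 5.3800.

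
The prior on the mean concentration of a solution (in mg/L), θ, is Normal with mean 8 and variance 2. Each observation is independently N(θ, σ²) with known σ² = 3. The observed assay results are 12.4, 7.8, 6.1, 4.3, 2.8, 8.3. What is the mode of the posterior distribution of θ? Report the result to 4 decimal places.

θ̂_MAP = 7.1600

n = 6; x̄ = (12.4 + 7.8 + 6.1 + 4.3 + 2.8 + 8.3)/6 = 41.7/6 = 6.95.
For a Normal prior and Normal likelihood with known variance, the posterior is Normal; its mode equals its mean, the precision-weighted average.
Prior precision 1/σ₀² = 1/2 = 0.5; data precision n/σ² = 6/3 = 2.
θ̂ = (0.5·8 + 2·6.95) / (0.5 + 2) = 17.9/2.5 = 7.1600.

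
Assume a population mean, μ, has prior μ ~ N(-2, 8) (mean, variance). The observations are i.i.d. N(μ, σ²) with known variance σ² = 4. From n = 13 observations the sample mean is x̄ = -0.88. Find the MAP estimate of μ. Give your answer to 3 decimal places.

n = 13, x̄ = -0.88.
For a Normal prior and Normal likelihood with known variance, the posterior is Normal; its mode equals its mean, the precision-weighted average.
Prior precision 1/σ₀² = 1/8 = 0.125; data precision n/σ² = 13/4 = 3.25.
μ̂ = (0.125·(-2) + 3.25·(-0.88)) / (0.125 + 3.25) = (-3.11)/3.375 = -622/675 ≈ -0.921.

μ̂_MAP = -0.921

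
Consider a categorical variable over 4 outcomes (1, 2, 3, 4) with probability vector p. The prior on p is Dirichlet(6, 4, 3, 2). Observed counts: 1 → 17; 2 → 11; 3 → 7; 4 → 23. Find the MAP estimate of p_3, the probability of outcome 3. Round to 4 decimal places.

MAP estimate: 0.1304

The posterior is Dirichlet(αᵢ + nᵢ) = Dirichlet(23, 15, 10, 25).
For a Dirichlet(a₁,…,a_K) with all aᵢ > 1, the mode has j-th component (aⱼ − 1)/(Σaᵢ − K).
Here Σaᵢ = 73 and K = 4, so p_3 = (10 − 1)/(73 − 4) = 9/69 ≈ 0.1304.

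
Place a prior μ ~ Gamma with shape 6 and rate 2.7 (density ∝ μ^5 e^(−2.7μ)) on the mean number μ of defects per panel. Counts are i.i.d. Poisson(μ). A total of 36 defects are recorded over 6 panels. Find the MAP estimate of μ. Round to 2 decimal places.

Σxᵢ = 36, n = 6.
Posterior ∝ μ^5e^(−2.7μ) · μ^36e^(−6μ) = μ^41e^(−8.7μ), i.e. Gamma(shape=42, rate=8.7).
The mode of a Gamma(a, b) with a ≥ 1 (shape–rate) is (a−1)/b = 41/8.7 ≈ 4.71.

μ̂_MAP = 4.71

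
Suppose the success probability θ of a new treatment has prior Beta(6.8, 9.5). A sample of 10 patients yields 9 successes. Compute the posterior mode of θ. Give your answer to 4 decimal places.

Prior: Beta(6.8, 9.5).
Data: 9 successes in 10 trials. The binomial likelihood contributes θ^9(1−θ)^1, so the posterior is Beta(6.8+9, 9.5+1) = Beta(15.8, 10.5).
For Beta(a, b) with a, b > 1 the mode is (a−1)/(a+b−2) = 14.8/24.3 ≈ 0.6091.

θ̂_MAP = 0.6091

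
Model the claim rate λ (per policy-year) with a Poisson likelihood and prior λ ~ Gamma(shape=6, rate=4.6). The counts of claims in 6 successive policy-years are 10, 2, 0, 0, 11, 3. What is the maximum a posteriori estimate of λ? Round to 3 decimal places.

Σxᵢ = 10+2+0+0+11+3 = 26, with n = 6.
Posterior ∝ λ^5e^(−4.6λ) · λ^26e^(−6λ) = λ^31e^(−10.6λ), i.e. Gamma(shape=32, rate=10.6).
The mode of a Gamma(a, b) with a ≥ 1 (shape–rate) is (a−1)/b = 31/10.6 ≈ 2.925.

λ̂_MAP = 2.925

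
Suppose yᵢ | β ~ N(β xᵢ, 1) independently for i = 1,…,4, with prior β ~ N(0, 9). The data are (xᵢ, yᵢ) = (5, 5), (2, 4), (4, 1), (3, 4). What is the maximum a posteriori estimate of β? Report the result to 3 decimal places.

β̂_MAP = 0.906

log p(β | y) = −Σ(yᵢ − βxᵢ)²/(2·1) − β²/(2·9) + const.
Setting the derivative to zero: Σxᵢ(yᵢ − βxᵢ)/1 − β/9 = 0, so β = Σxᵢyᵢ / (Σxᵢ² + σ²/τ²).
Σxᵢyᵢ = 5·5 + 2·4 + 4·1 + 3·4 = 49; Σxᵢ² = 54; σ²/τ² = 1/9.
β̂_MAP = 49 / (54 + 1/9) = 49/(487/9) = 441/487 ≈ 0.906.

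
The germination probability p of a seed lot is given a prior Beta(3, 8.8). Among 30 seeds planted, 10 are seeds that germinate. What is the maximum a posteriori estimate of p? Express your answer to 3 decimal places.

p̂_MAP = 0.302

Prior: Beta(3, 8.8).
Data: 10 successes in 30 trials. The binomial likelihood contributes p^10(1−p)^20, so the posterior is Beta(3+10, 8.8+20) = Beta(13, 28.8).
For Beta(a, b) with a, b > 1 the mode is (a−1)/(a+b−2) = 12/39.8 ≈ 0.302.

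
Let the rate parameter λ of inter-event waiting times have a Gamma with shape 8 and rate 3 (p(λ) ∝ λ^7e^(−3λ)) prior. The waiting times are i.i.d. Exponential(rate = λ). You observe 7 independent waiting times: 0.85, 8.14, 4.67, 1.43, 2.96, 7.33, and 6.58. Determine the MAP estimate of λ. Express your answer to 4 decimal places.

The Exponential(rate=λ) likelihood is ∝ λ^n e^(−λΣtᵢ). Here n = 7 and Σtᵢ = 0.85 + 8.14 + 4.67 + 1.43 + 2.96 + 7.33 + 6.58 = 31.96.
Posterior ∝ λ^7e^(−3λ) · λ^7e^(−31.96λ) = λ^14e^(−34.96λ), i.e. Gamma(15, 34.96).
Mode = (a−1)/b = 14/34.96 ≈ 0.4005.

λ̂_MAP = 0.4005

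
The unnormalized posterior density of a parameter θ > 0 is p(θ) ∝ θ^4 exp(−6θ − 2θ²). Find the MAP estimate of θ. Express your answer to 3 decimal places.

θ̂_MAP = 0.500

ℓ'(θ) = 4/θ − 6 − 4θ. Setting this to zero and multiplying by θ: 4θ² + 6θ − 4 = 0.
θ = (−6 + √(6² + 4·4·4)) / (2·4) = (−6 + √100) / 8 = (−6 + 10)/8 = 1/2.
ℓ''(θ) = −4/θ² − 4 < 0, confirming a maximum.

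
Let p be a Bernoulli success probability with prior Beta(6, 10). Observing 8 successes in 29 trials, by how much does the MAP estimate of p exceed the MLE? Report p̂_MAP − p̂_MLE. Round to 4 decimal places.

MAP − MLE = 0.0265

Posterior is Beta(14, 31); MAP = (14−1)/(45−2) = 13/43 ≈ 0.30233.
MLE ignores the prior: p̂_MLE = k/n = 8/29 ≈ 0.27586.
Difference = 13/43 − 8/29 = 33/1247 ≈ 0.0265.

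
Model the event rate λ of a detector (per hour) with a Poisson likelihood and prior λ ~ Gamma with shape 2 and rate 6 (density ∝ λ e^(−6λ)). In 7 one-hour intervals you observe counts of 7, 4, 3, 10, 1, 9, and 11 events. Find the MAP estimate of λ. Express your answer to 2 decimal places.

λ̂_MAP = 3.54

Σxᵢ = 7+4+3+10+1+9+11 = 45, with n = 7.
Posterior ∝ λe^(−6λ) · λ^45e^(−7λ) = λ^46e^(−13λ), i.e. Gamma(shape=47, rate=13).
The mode of a Gamma(a, b) with a ≥ 1 (shape–rate) is (a−1)/b = 46/13 ≈ 3.54.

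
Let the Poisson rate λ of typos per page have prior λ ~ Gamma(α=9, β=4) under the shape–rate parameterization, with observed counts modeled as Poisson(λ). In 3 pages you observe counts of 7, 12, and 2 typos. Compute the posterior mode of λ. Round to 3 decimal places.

λ̂_MAP = 4.143

Σxᵢ = 7+12+2 = 21, with n = 3.
Posterior ∝ λ^8e^(−4λ) · λ^21e^(−3λ) = λ^29e^(−7λ), i.e. Gamma(shape=30, rate=7).
The mode of a Gamma(a, b) with a ≥ 1 (shape–rate) is (a−1)/b = 29/7 ≈ 4.143.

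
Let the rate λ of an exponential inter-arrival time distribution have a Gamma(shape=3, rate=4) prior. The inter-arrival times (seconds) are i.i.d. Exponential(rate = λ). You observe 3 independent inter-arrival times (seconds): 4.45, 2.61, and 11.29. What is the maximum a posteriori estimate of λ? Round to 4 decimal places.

The Exponential(rate=λ) likelihood is ∝ λ^n e^(−λΣtᵢ). Here n = 3 and Σtᵢ = 4.45 + 2.61 + 11.29 = 18.35.
Posterior ∝ λ^2e^(−4λ) · λ^3e^(−18.35λ) = λ^5e^(−22.35λ), i.e. Gamma(6, 22.35).
Mode = (a−1)/b = 5/22.35 ≈ 0.2237.

λ̂_MAP = 0.2237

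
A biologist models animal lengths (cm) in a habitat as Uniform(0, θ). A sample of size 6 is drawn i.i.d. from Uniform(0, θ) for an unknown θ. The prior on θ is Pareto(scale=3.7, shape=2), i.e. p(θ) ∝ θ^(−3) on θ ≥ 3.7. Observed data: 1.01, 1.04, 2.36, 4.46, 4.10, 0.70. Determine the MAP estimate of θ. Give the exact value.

θ̂_MAP = 4.46

The Uniform(0, θ) likelihood is θ^(−n) for θ ≥ max(xᵢ), zero otherwise. Here max(xᵢ) = 4.46.
Posterior ∝ θ^(−3) · θ^(−6) = θ^(−9) on θ ≥ max(3.7, 4.46) = 4.46.
This density is strictly decreasing in θ, so the posterior mode lies at the lower boundary of the support.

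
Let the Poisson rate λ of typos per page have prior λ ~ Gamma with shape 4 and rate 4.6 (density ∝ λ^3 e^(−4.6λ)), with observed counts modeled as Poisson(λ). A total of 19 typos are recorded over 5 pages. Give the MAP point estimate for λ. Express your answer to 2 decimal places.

Σxᵢ = 19, n = 5.
Posterior ∝ λ^3e^(−4.6λ) · λ^19e^(−5λ) = λ^22e^(−9.6λ), i.e. Gamma(shape=23, rate=9.6).
The mode of a Gamma(a, b) with a ≥ 1 (shape–rate) is (a−1)/b = 22/9.6 ≈ 2.29.

λ̂_MAP = 2.29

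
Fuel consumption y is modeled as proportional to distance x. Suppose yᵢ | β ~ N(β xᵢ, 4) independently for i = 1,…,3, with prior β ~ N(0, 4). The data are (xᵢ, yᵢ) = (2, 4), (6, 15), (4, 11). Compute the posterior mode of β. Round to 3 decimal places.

β̂_MAP = 2.491

log p(β | y) = −Σ(yᵢ − βxᵢ)²/(2·4) − β²/(2·4) + const.
Setting the derivative to zero: Σxᵢ(yᵢ − βxᵢ)/4 − β/4 = 0, so β = Σxᵢyᵢ / (Σxᵢ² + σ²/τ²).
Σxᵢyᵢ = 2·4 + 6·15 + 4·11 = 142; Σxᵢ² = 56; σ²/τ² = 1.
β̂_MAP = 142 / (56 + 1) = 142/57 ≈ 2.491.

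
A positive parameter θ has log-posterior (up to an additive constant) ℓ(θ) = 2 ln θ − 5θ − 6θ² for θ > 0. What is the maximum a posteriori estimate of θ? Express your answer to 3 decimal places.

ℓ'(θ) = 2/θ − 5 − 12θ. Setting this to zero and multiplying by θ: 12θ² + 5θ − 2 = 0.
θ = (−5 + √(5² + 4·12·2)) / (2·12) = (−5 + √121) / 24 = (−5 + 11)/24 = 1/4.
ℓ''(θ) = −2/θ² − 12 < 0, confirming a maximum.

θ̂_MAP = 0.250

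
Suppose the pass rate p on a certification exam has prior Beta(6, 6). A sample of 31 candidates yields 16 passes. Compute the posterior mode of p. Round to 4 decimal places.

Prior: Beta(6, 6).
Data: 16 successes in 31 trials. The binomial likelihood contributes p^16(1−p)^15, so the posterior is Beta(6+16, 6+15) = Beta(22, 21).
For Beta(a, b) with a, b > 1 the mode is (a−1)/(a+b−2) = 21/41 ≈ 0.5122.

p̂_MAP = 0.5122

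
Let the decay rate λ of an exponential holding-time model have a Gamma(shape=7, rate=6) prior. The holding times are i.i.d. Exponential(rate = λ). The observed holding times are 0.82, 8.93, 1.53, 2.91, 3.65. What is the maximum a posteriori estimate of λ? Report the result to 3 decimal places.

The Exponential(rate=λ) likelihood is ∝ λ^n e^(−λΣtᵢ). Here n = 5 and Σtᵢ = 0.82 + 8.93 + 1.53 + 2.91 + 3.65 = 17.84.
Posterior ∝ λ^6e^(−6λ) · λ^5e^(−17.84λ) = λ^11e^(−23.84λ), i.e. Gamma(12, 23.84).
Mode = (a−1)/b = 11/23.84 ≈ 0.461.

λ̂_MAP = 0.461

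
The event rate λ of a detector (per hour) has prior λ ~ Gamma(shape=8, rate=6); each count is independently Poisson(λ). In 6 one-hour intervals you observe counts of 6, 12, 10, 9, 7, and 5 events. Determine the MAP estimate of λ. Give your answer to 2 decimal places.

λ̂_MAP = 4.67

Σxᵢ = 6+12+10+9+7+5 = 49, with n = 6.
Posterior ∝ λ^7e^(−6λ) · λ^49e^(−6λ) = λ^56e^(−12λ), i.e. Gamma(shape=57, rate=12).
The mode of a Gamma(a, b) with a ≥ 1 (shape–rate) is (a−1)/b = 56/12 ≈ 4.67.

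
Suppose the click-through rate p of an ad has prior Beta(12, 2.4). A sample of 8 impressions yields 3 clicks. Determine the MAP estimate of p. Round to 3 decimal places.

p̂_MAP = 0.686

Prior: Beta(12, 2.4).
Data: 3 successes in 8 trials. The binomial likelihood contributes p^3(1−p)^5, so the posterior is Beta(12+3, 2.4+5) = Beta(15, 7.4).
For Beta(a, b) with a, b > 1 the mode is (a−1)/(a+b−2) = 14/20.4 ≈ 0.686.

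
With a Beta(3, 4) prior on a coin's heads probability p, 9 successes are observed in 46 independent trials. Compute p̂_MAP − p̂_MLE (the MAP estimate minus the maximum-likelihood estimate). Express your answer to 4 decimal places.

MAP − MLE = 0.0200

Posterior is Beta(12, 41); MAP = (12−1)/(53−2) = 11/51 ≈ 0.21569.
MLE ignores the prior: p̂_MLE = k/n = 9/46 ≈ 0.19565.
Difference = 11/51 − 9/46 = 47/2346 ≈ 0.0200.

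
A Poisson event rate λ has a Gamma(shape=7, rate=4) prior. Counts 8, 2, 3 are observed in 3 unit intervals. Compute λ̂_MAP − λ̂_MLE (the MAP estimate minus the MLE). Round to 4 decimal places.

MAP − MLE = -1.6190

Σxᵢ = 13. Posterior is Gamma(20, 7); MAP = (20−1)/7 = 19/7 ≈ 2.71429.
MLE = x̄ = 13/3 ≈ 4.33333.
Difference = 19/7 − 13/3 = -34/21 ≈ -1.6190.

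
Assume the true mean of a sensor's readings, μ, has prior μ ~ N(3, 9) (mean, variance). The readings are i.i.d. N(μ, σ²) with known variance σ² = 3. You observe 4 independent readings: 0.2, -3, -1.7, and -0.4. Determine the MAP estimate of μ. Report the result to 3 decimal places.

μ̂_MAP = -0.900

n = 4; x̄ = (0.2 + (-3) + (-1.7) + (-0.4))/4 = -4.9/4 = -1.225.
For a Normal prior and Normal likelihood with known variance, the posterior is Normal; its mode equals its mean, the precision-weighted average.
Prior precision 1/σ₀² = 1/9; data precision n/σ² = 4/3.
μ̂ = ((1/9)·3 + (4/3)·(-1.225)) / (1/9 + 4/3) = (-1.3)/(13/9) = -0.900.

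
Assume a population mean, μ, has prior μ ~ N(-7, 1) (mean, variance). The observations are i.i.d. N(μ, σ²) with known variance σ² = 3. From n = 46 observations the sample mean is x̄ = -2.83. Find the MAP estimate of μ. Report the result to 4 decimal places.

μ̂_MAP = -3.0853

n = 46, x̄ = -2.83.
For a Normal prior and Normal likelihood with known variance, the posterior is Normal; its mode equals its mean, the precision-weighted average.
Prior precision 1/σ₀² = 1/1 = 1; data precision n/σ² = 46/3.
μ̂ = (1·(-7) + (46/3)·(-2.83)) / (1 + 46/3) = (-7559/150)/(49/3) = -7559/2450 ≈ -3.0853.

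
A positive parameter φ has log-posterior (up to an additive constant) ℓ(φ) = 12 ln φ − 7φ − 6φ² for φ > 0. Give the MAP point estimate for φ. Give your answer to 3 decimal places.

φ̂_MAP = 0.750

ℓ'(φ) = 12/φ − 7 − 12φ. Setting this to zero and multiplying by φ: 12φ² + 7φ − 12 = 0.
φ = (−7 + √(7² + 4·12·12)) / (2·12) = (−7 + √625) / 24 = (−7 + 25)/24 = 3/4.
ℓ''(φ) = −12/φ² − 12 < 0, confirming a maximum.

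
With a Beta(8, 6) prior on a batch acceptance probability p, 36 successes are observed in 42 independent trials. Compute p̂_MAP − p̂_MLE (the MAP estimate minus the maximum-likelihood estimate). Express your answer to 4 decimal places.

MAP − MLE = -0.0608

Posterior is Beta(44, 12); MAP = (44−1)/(56−2) = 43/54 ≈ 0.79630.
MLE ignores the prior: p̂_MLE = k/n = 36/42 ≈ 0.85714.
Difference = 43/54 − 36/42 = -23/378 ≈ -0.0608.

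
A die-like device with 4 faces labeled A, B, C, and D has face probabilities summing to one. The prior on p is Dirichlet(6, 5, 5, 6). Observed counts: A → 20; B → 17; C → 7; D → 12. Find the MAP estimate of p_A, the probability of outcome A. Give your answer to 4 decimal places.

The posterior is Dirichlet(αᵢ + nᵢ) = Dirichlet(26, 22, 12, 18).
For a Dirichlet(a₁,…,a_K) with all aᵢ > 1, the mode has j-th component (aⱼ − 1)/(Σaᵢ − K).
Here Σaᵢ = 78 and K = 4, so p_A = (26 − 1)/(78 − 4) = 25/74 ≈ 0.3378.

MAP estimate of p_A = 0.3378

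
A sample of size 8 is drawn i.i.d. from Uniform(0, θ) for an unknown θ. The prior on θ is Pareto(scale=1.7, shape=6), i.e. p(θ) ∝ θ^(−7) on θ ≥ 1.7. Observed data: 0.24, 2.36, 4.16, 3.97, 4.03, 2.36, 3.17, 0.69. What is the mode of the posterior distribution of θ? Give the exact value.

The Uniform(0, θ) likelihood is θ^(−n) for θ ≥ max(xᵢ), zero otherwise. Here max(xᵢ) = 4.16.
Posterior ∝ θ^(−7) · θ^(−8) = θ^(−15) on θ ≥ max(1.7, 4.16) = 4.16.
This density is strictly decreasing in θ, so the posterior mode lies at the lower boundary of the support.

θ̂_MAP = 4.16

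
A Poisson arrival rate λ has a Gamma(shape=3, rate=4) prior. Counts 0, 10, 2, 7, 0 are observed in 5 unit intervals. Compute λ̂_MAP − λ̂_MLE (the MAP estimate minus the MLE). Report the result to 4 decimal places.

Σxᵢ = 19. Posterior is Gamma(22, 9); MAP = (22−1)/9 = 21/9 ≈ 2.33333.
MLE = x̄ = 19/5 ≈ 3.80000.
Difference = 21/9 − 19/5 = -22/15 ≈ -1.4667.

MAP − MLE = -1.4667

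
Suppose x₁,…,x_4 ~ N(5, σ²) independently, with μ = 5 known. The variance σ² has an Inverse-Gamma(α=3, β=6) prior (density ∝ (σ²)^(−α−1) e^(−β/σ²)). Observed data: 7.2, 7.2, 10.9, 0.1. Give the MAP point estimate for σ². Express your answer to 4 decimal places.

σ̂²_MAP = 6.7083

Sum of squared deviations about the known mean: SS = (7.2−5)² + (7.2−5)² + (10.9−5)² + (0.1−5)² = 68.5.
The Normal likelihood contributes (σ²)^(−n/2) exp(−SS/(2σ²)), so the posterior is Inverse-Gamma(α + n/2, β + SS/2) = Inverse-Gamma(5, 40.25).
The mode of Inverse-Gamma(a, b) is b/(a+1) = 40.25/6 ≈ 6.7083.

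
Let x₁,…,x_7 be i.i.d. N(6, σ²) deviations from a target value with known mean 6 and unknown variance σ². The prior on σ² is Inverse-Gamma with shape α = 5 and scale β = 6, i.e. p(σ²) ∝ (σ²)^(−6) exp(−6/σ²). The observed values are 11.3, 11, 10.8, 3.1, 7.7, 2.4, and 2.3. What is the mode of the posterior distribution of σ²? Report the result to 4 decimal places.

σ̂²_MAP = 6.6358

Sum of squared deviations about the known mean: SS = (11.3−6)² + (11−6)² + (10.8−6)² + (3.1−6)² + (7.7−6)² + (2.4−6)² + (2.3−6)² = 114.08.
The Normal likelihood contributes (σ²)^(−n/2) exp(−SS/(2σ²)), so the posterior is Inverse-Gamma(α + n/2, β + SS/2) = Inverse-Gamma(8.5, 63.04).
The mode of Inverse-Gamma(a, b) is b/(a+1) = 63.04/9.5 ≈ 6.6358.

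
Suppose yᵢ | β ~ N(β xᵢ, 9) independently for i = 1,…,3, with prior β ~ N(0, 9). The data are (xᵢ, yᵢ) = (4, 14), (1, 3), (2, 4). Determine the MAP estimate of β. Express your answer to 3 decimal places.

log p(β | y) = −Σ(yᵢ − βxᵢ)²/(2·9) − β²/(2·9) + const.
Setting the derivative to zero: Σxᵢ(yᵢ − βxᵢ)/9 − β/9 = 0, so β = Σxᵢyᵢ / (Σxᵢ² + σ²/τ²).
Σxᵢyᵢ = 4·14 + 1·3 + 2·4 = 67; Σxᵢ² = 21; σ²/τ² = 1.
β̂_MAP = 67 / (21 + 1) = 67/22 ≈ 3.045.

β̂_MAP = 3.045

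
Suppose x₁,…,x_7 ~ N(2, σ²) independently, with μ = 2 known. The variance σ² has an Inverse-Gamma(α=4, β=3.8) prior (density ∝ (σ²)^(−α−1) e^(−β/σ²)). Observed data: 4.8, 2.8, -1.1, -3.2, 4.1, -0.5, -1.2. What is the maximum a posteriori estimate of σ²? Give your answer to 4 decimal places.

Sum of squared deviations about the known mean: SS = (4.8−2)² + (2.8−2)² + (-1.1−2)² + (-3.2−2)² + (4.1−2)² + (-0.5−2)² + (-1.2−2)² = 66.03.
The Normal likelihood contributes (σ²)^(−n/2) exp(−SS/(2σ²)), so the posterior is Inverse-Gamma(α + n/2, β + SS/2) = Inverse-Gamma(7.5, 36.815).
The mode of Inverse-Gamma(a, b) is b/(a+1) = 36.815/8.5 ≈ 4.3312.

σ̂²_MAP = 4.3312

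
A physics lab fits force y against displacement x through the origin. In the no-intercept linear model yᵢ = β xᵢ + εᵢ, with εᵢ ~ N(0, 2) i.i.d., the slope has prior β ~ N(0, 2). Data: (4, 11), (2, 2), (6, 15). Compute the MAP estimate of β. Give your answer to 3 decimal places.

β̂_MAP = 2.421

log p(β | y) = −Σ(yᵢ − βxᵢ)²/(2·2) − β²/(2·2) + const.
Setting the derivative to zero: Σxᵢ(yᵢ − βxᵢ)/2 − β/2 = 0, so β = Σxᵢyᵢ / (Σxᵢ² + σ²/τ²).
Σxᵢyᵢ = 4·11 + 2·2 + 6·15 = 138; Σxᵢ² = 56; σ²/τ² = 1.
β̂_MAP = 138 / (56 + 1) = 138/57 ≈ 2.421.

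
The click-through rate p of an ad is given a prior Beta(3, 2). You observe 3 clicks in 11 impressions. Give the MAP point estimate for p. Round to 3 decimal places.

p̂_MAP = 0.357

Prior: Beta(3, 2).
Data: 3 successes in 11 trials. The binomial likelihood contributes p^3(1−p)^8, so the posterior is Beta(3+3, 2+8) = Beta(6, 10).
For Beta(a, b) with a, b > 1 the mode is (a−1)/(a+b−2) = 5/14 ≈ 0.357.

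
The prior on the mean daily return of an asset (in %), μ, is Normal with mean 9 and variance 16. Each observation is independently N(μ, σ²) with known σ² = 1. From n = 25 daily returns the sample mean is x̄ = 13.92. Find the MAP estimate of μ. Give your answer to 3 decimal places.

n = 25, x̄ = 13.92.
For a Normal prior and Normal likelihood with known variance, the posterior is Normal; its mode equals its mean, the precision-weighted average.
Prior precision 1/σ₀² = 1/16 = 0.0625; data precision n/σ² = 25/1 = 25.
μ̂ = (0.0625·9 + 25·13.92) / (0.0625 + 25) = 348.5625/25.0625 = 5577/401 ≈ 13.908.

μ̂_MAP = 13.908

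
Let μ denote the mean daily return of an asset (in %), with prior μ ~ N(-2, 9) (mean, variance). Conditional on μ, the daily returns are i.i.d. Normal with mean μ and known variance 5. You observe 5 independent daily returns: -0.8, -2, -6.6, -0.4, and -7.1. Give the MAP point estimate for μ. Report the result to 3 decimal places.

μ̂_MAP = -3.242

n = 5; x̄ = ((-0.8) + (-2) + (-6.6) + (-0.4) + (-7.1))/5 = -16.9/5 = -3.38.
For a Normal prior and Normal likelihood with known variance, the posterior is Normal; its mode equals its mean, the precision-weighted average.
Prior precision 1/σ₀² = 1/9; data precision n/σ² = 5/5 = 1.
μ̂ = ((1/9)·(-2) + 1·(-3.38)) / (1/9 + 1) = (-1621/450)/(10/9) = -3.242.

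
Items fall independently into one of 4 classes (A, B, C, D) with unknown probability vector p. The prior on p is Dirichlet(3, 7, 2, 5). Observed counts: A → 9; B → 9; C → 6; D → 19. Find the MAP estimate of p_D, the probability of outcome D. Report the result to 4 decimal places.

The posterior is Dirichlet(αᵢ + nᵢ) = Dirichlet(12, 16, 8, 24).
For a Dirichlet(a₁,…,a_K) with all aᵢ > 1, the mode has j-th component (aⱼ − 1)/(Σaᵢ − K).
Here Σaᵢ = 60 and K = 4, so p_D = (24 − 1)/(60 − 4) = 23/56 ≈ 0.4107.

MAP estimate of p_D = 0.4107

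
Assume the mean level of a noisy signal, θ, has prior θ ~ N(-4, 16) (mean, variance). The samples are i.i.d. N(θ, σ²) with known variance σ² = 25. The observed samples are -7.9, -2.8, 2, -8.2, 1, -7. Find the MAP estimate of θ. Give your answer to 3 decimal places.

θ̂_MAP = -3.855

n = 6; x̄ = ((-7.9) + (-2.8) + 2 + (-8.2) + 1 + (-7))/6 = -22.9/6 = -229/60 ≈ -3.8167.
For a Normal prior and Normal likelihood with known variance, the posterior is Normal; its mode equals its mean, the precision-weighted average.
Prior precision 1/σ₀² = 1/16 = 0.0625; data precision n/σ² = 6/25 = 0.24.
θ̂ = (0.0625·(-4) + 0.24·(-229/60)) / (0.0625 + 0.24) = (-1.166)/0.3025 = -212/55 ≈ -3.855.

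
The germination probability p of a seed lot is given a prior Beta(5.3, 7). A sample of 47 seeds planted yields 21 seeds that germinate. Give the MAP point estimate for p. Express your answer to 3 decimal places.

p̂_MAP = 0.442

Prior: Beta(5.3, 7).
Data: 21 successes in 47 trials. The binomial likelihood contributes p^21(1−p)^26, so the posterior is Beta(5.3+21, 7+26) = Beta(26.3, 33).
For Beta(a, b) with a, b > 1 the mode is (a−1)/(a+b−2) = 25.3/57.3 ≈ 0.442.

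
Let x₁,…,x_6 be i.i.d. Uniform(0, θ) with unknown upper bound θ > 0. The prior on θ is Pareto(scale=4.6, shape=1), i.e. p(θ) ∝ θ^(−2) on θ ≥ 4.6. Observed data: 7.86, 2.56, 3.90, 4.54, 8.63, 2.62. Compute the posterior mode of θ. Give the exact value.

θ̂_MAP = 8.63

The Uniform(0, θ) likelihood is θ^(−n) for θ ≥ max(xᵢ), zero otherwise. Here max(xᵢ) = 8.63.
Posterior ∝ θ^(−2) · θ^(−6) = θ^(−8) on θ ≥ max(4.6, 8.63) = 8.63.
This density is strictly decreasing in θ, so the posterior mode lies at the lower boundary of the support.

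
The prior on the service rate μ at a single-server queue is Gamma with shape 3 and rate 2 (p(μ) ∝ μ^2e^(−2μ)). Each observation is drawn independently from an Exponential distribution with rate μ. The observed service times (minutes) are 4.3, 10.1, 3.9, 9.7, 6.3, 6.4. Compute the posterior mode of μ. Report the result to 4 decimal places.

The Exponential(rate=μ) likelihood is ∝ μ^n e^(−μΣtᵢ). Here n = 6 and Σtᵢ = 4.3 + 10.1 + 3.9 + 9.7 + 6.3 + 6.4 = 40.7.
Posterior ∝ μ^2e^(−2μ) · μ^6e^(−40.7μ) = μ^8e^(−42.7μ), i.e. Gamma(9, 42.7).
Mode = (a−1)/b = 8/42.7 ≈ 0.1874.

μ̂_MAP = 0.1874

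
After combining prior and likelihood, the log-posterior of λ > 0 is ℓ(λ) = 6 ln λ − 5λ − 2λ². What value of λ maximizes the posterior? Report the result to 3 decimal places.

ℓ'(λ) = 6/λ − 5 − 4λ. Setting this to zero and multiplying by λ: 4λ² + 5λ − 6 = 0.
λ = (−5 + √(5² + 4·4·6)) / (2·4) = (−5 + √121) / 8 = (−5 + 11)/8 = 3/4.
ℓ''(λ) = −6/λ² − 4 < 0, confirming a maximum.

λ̂_MAP = 0.750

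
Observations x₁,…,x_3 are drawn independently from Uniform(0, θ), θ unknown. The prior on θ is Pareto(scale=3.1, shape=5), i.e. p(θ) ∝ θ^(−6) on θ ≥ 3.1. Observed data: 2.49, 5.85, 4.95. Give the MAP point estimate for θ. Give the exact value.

θ̂_MAP = 5.85

The Uniform(0, θ) likelihood is θ^(−n) for θ ≥ max(xᵢ), zero otherwise. Here max(xᵢ) = 5.85.
Posterior ∝ θ^(−6) · θ^(−3) = θ^(−9) on θ ≥ max(3.1, 5.85) = 5.85.
This density is strictly decreasing in θ, so the posterior mode lies at the lower boundary of the support.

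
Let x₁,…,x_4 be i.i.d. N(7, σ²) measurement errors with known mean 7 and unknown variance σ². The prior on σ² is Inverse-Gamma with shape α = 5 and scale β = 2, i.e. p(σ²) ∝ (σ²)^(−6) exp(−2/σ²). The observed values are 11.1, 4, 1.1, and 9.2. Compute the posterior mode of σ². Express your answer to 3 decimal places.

σ̂²_MAP = 4.341

Sum of squared deviations about the known mean: SS = (11.1−7)² + (4−7)² + (1.1−7)² + (9.2−7)² = 65.46.
The Normal likelihood contributes (σ²)^(−n/2) exp(−SS/(2σ²)), so the posterior is Inverse-Gamma(α + n/2, β + SS/2) = Inverse-Gamma(7, 34.73).
The mode of Inverse-Gamma(a, b) is b/(a+1) = 34.73/8 ≈ 4.341.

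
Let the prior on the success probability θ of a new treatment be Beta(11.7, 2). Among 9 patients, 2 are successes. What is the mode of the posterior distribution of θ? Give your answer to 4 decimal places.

θ̂_MAP = 0.6135

Prior: Beta(11.7, 2).
Data: 2 successes in 9 trials. The binomial likelihood contributes θ^2(1−θ)^7, so the posterior is Beta(11.7+2, 2+7) = Beta(13.7, 9).
For Beta(a, b) with a, b > 1 the mode is (a−1)/(a+b−2) = 12.7/20.7 ≈ 0.6135.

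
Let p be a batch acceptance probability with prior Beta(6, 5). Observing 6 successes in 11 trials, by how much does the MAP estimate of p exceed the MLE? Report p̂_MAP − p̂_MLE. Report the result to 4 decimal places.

Posterior is Beta(12, 10); MAP = (12−1)/(22−2) = 11/20 ≈ 0.55000.
MLE ignores the prior: p̂_MLE = k/n = 6/11 ≈ 0.54545.
Difference = 11/20 − 6/11 = 1/220 ≈ 0.0045.

MAP − MLE = 0.0045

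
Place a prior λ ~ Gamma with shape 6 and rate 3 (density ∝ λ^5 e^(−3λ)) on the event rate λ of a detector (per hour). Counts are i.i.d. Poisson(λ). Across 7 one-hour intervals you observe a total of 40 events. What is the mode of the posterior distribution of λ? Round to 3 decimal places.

λ̂_MAP = 4.500

Σxᵢ = 40, n = 7.
Posterior ∝ λ^5e^(−3λ) · λ^40e^(−7λ) = λ^45e^(−10λ), i.e. Gamma(shape=46, rate=10).
The mode of a Gamma(a, b) with a ≥ 1 (shape–rate) is (a−1)/b = 45/10 ≈ 4.500.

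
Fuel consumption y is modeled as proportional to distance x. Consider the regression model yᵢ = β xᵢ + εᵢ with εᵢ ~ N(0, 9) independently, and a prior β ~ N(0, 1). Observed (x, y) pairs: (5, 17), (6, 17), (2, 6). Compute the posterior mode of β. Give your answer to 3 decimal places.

log p(β | y) = −Σ(yᵢ − βxᵢ)²/(2·9) − β²/(2·1) + const.
Setting the derivative to zero: Σxᵢ(yᵢ − βxᵢ)/9 − β/1 = 0, so β = Σxᵢyᵢ / (Σxᵢ² + σ²/τ²).
Σxᵢyᵢ = 5·17 + 6·17 + 2·6 = 199; Σxᵢ² = 65; σ²/τ² = 9.
β̂_MAP = 199 / (65 + 9) = 199/74 ≈ 2.689.

β̂_MAP = 2.689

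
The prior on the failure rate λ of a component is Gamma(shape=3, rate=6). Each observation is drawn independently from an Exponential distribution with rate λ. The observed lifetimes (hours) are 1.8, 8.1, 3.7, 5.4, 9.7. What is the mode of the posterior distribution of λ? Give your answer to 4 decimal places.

The Exponential(rate=λ) likelihood is ∝ λ^n e^(−λΣtᵢ). Here n = 5 and Σtᵢ = 1.8 + 8.1 + 3.7 + 5.4 + 9.7 = 28.7.
Posterior ∝ λ^2e^(−6λ) · λ^5e^(−28.7λ) = λ^7e^(−34.7λ), i.e. Gamma(8, 34.7).
Mode = (a−1)/b = 7/34.7 ≈ 0.2017.

λ̂_MAP = 0.2017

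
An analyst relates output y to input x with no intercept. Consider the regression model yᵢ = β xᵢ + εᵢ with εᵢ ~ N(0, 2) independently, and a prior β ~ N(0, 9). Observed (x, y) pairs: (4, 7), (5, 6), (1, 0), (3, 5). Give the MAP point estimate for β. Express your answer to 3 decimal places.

β̂_MAP = 1.425

log p(β | y) = −Σ(yᵢ − βxᵢ)²/(2·2) − β²/(2·9) + const.
Setting the derivative to zero: Σxᵢ(yᵢ − βxᵢ)/2 − β/9 = 0, so β = Σxᵢyᵢ / (Σxᵢ² + σ²/τ²).
Σxᵢyᵢ = 4·7 + 5·6 + 1·0 + 3·5 = 73; Σxᵢ² = 51; σ²/τ² = 2/9.
β̂_MAP = 73 / (51 + 2/9) = 73/(461/9) = 657/461 ≈ 1.425.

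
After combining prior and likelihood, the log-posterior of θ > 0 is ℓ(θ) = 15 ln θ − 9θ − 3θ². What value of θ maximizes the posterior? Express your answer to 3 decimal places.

ℓ'(θ) = 15/θ − 9 − 6θ. Setting this to zero and multiplying by θ: 6θ² + 9θ − 15 = 0.
θ = (−9 + √(9² + 4·6·15)) / (2·6) = (−9 + √441) / 12 = (−9 + 21)/12 = 1.
ℓ''(θ) = −15/θ² − 6 < 0, confirming a maximum.

θ̂_MAP = 1.000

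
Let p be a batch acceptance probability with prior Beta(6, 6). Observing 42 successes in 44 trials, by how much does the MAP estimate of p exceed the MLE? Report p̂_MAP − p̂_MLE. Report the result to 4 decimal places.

MAP − MLE = -0.0842

Posterior is Beta(48, 8); MAP = (48−1)/(56−2) = 47/54 ≈ 0.87037.
MLE ignores the prior: p̂_MLE = k/n = 42/44 ≈ 0.95455.
Difference = 47/54 − 42/44 = -25/297 ≈ -0.0842.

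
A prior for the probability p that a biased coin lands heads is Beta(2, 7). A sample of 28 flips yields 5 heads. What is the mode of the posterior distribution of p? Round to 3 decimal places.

Prior: Beta(2, 7).
Data: 5 successes in 28 trials. The binomial likelihood contributes p^5(1−p)^23, so the posterior is Beta(2+5, 7+23) = Beta(7, 30).
For Beta(a, b) with a, b > 1 the mode is (a−1)/(a+b−2) = 6/35 ≈ 0.171.

p̂_MAP = 0.171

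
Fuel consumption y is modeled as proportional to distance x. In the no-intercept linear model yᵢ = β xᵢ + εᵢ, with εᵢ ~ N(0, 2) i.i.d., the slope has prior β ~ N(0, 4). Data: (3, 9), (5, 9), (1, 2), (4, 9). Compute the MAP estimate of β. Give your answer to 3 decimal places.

log p(β | y) = −Σ(yᵢ − βxᵢ)²/(2·2) − β²/(2·4) + const.
Setting the derivative to zero: Σxᵢ(yᵢ − βxᵢ)/2 − β/4 = 0, so β = Σxᵢyᵢ / (Σxᵢ² + σ²/τ²).
Σxᵢyᵢ = 3·9 + 5·9 + 1·2 + 4·9 = 110; Σxᵢ² = 51; σ²/τ² = 0.5.
β̂_MAP = 110 / (51 + 0.5) = 110/51.5 ≈ 2.136.

β̂_MAP = 2.136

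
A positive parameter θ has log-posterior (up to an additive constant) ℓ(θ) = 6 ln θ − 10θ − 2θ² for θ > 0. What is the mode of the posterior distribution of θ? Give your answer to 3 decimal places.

θ̂_MAP = 0.500

ℓ'(θ) = 6/θ − 10 − 4θ. Setting this to zero and multiplying by θ: 4θ² + 10θ − 6 = 0.
θ = (−10 + √(10² + 4·4·6)) / (2·4) = (−10 + √196) / 8 = (−10 + 14)/8 = 1/2.
ℓ''(θ) = −6/θ² − 4 < 0, confirming a maximum.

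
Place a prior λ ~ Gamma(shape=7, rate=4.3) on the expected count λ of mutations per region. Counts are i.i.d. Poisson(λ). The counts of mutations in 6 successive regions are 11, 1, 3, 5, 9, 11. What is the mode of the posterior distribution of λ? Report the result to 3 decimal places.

λ̂_MAP = 4.466

Σxᵢ = 11+1+3+5+9+11 = 40, with n = 6.
Posterior ∝ λ^6e^(−4.3λ) · λ^40e^(−6λ) = λ^46e^(−10.3λ), i.e. Gamma(shape=47, rate=10.3).
The mode of a Gamma(a, b) with a ≥ 1 (shape–rate) is (a−1)/b = 46/10.3 ≈ 4.466.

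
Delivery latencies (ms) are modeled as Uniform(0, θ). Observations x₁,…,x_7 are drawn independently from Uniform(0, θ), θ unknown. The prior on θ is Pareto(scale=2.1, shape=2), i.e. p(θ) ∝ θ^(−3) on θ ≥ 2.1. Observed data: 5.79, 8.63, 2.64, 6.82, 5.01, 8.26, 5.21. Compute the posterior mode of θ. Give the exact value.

θ̂_MAP = 8.63

The Uniform(0, θ) likelihood is θ^(−n) for θ ≥ max(xᵢ), zero otherwise. Here max(xᵢ) = 8.63.
Posterior ∝ θ^(−3) · θ^(−7) = θ^(−10) on θ ≥ max(2.1, 8.63) = 8.63.
This density is strictly decreasing in θ, so the posterior mode lies at the lower boundary of the support.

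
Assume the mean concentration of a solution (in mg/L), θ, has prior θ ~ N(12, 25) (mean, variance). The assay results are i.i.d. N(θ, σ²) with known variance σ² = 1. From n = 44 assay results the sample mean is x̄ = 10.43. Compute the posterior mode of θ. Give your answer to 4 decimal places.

n = 44, x̄ = 10.43.
For a Normal prior and Normal likelihood with known variance, the posterior is Normal; its mode equals its mean, the precision-weighted average.
Prior precision 1/σ₀² = 1/25 = 0.04; data precision n/σ² = 44/1 = 44.
θ̂ = (0.04·12 + 44·10.43) / (0.04 + 44) = 459.4/44.04 = 11485/1101 ≈ 10.4314.

θ̂_MAP = 10.4314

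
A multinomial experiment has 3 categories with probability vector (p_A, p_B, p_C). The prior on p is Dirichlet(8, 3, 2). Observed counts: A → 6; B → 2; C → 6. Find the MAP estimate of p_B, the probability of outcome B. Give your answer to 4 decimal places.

MAP estimate of p_B = 0.1667

The posterior is Dirichlet(αᵢ + nᵢ) = Dirichlet(14, 5, 8).
For a Dirichlet(a₁,…,a_K) with all aᵢ > 1, the mode has j-th component (aⱼ − 1)/(Σaᵢ − K).
Here Σaᵢ = 27 and K = 3, so p_B = (5 − 1)/(27 − 3) = 4/24 ≈ 0.1667.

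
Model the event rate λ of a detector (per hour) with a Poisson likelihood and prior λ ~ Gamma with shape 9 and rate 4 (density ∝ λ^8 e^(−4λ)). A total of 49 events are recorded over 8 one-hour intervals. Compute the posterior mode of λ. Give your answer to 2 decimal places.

Σxᵢ = 49, n = 8.
Posterior ∝ λ^8e^(−4λ) · λ^49e^(−8λ) = λ^57e^(−12λ), i.e. Gamma(shape=58, rate=12).
The mode of a Gamma(a, b) with a ≥ 1 (shape–rate) is (a−1)/b = 57/12 ≈ 4.75.

λ̂_MAP = 4.75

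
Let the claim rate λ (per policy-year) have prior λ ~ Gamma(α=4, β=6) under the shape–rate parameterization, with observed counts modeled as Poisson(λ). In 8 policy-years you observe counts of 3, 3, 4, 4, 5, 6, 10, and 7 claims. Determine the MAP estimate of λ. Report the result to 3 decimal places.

Σxᵢ = 3+3+4+4+5+6+10+7 = 42, with n = 8.
Posterior ∝ λ^3e^(−6λ) · λ^42e^(−8λ) = λ^45e^(−14λ), i.e. Gamma(shape=46, rate=14).
The mode of a Gamma(a, b) with a ≥ 1 (shape–rate) is (a−1)/b = 45/14 ≈ 3.214.

λ̂_MAP = 3.214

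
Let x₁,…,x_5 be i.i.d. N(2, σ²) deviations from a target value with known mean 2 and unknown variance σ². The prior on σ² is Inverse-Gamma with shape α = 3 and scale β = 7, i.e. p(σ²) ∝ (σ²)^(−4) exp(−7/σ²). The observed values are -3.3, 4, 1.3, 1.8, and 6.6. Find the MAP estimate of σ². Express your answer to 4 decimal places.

σ̂²_MAP = 5.2138

Sum of squared deviations about the known mean: SS = (-3.3−2)² + (4−2)² + (1.3−2)² + (1.8−2)² + (6.6−2)² = 53.78.
The Normal likelihood contributes (σ²)^(−n/2) exp(−SS/(2σ²)), so the posterior is Inverse-Gamma(α + n/2, β + SS/2) = Inverse-Gamma(5.5, 33.89).
The mode of Inverse-Gamma(a, b) is b/(a+1) = 33.89/6.5 ≈ 5.2138.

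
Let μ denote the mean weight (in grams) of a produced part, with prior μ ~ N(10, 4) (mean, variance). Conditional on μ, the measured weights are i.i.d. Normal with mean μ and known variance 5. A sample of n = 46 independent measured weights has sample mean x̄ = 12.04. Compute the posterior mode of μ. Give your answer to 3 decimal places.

n = 46, x̄ = 12.04.
For a Normal prior and Normal likelihood with known variance, the posterior is Normal; its mode equals its mean, the precision-weighted average.
Prior precision 1/σ₀² = 1/4 = 0.25; data precision n/σ² = 46/5 = 9.2.
μ̂ = (0.25·10 + 9.2·12.04) / (0.25 + 9.2) = 113.268/9.45 = 18878/1575 ≈ 11.986.

μ̂_MAP = 11.986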